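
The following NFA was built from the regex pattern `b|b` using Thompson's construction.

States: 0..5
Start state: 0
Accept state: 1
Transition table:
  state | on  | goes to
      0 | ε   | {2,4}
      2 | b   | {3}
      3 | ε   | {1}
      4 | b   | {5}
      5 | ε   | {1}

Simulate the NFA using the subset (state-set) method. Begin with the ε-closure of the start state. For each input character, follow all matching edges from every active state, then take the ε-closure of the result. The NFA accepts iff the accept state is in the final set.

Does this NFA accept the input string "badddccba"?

Answer: REJECT

Derivation:
initial (ε-close {0}): {0,2,4}
'b' @ 1: {1,3,5}  [accepting]
'a' @ 2: {}  — state set empty
rest 'dddccba' ignored (set empty)
after full input: {}  (accept=1 not in)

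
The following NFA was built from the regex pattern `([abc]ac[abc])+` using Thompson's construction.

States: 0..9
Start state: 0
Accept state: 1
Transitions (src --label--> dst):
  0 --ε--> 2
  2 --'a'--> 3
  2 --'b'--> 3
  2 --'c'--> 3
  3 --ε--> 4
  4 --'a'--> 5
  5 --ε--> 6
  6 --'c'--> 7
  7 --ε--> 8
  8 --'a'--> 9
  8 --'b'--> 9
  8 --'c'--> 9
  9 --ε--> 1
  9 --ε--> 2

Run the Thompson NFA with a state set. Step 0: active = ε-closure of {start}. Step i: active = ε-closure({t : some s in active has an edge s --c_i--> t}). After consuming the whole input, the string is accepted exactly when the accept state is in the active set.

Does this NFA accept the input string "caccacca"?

initial (ε-close {0}): {0,2}
'c' @ 1: {3,4}
'a' @ 2: {5,6}
'c' @ 3: {7,8}
'c' @ 4: {1,2,9}  (accept∈set)
'a' @ 5: {3,4}
'c' @ 6: {}  — no active states
rest 'ca' ignored (set empty)
after full input: {}  (accept=1 not in)

Answer: REJECT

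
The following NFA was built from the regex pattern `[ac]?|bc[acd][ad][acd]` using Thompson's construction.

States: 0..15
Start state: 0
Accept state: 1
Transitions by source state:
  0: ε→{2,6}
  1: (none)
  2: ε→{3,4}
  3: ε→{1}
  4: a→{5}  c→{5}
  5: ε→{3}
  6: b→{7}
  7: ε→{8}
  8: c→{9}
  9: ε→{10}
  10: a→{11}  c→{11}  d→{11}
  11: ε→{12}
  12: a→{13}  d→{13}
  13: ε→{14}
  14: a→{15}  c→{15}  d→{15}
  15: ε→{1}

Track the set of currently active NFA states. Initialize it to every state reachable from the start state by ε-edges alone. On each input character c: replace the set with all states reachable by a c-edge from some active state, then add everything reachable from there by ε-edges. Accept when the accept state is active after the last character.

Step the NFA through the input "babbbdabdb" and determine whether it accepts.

start: ε-closure({0}) = {0,1,2,3,4,6}
'b' @ 1: {7,8}
'a' @ 2: {}  — no active states
rest 'bbbdabdb' ignored (set empty)
after full input: {}  (accept=1 not in)

Answer: REJECT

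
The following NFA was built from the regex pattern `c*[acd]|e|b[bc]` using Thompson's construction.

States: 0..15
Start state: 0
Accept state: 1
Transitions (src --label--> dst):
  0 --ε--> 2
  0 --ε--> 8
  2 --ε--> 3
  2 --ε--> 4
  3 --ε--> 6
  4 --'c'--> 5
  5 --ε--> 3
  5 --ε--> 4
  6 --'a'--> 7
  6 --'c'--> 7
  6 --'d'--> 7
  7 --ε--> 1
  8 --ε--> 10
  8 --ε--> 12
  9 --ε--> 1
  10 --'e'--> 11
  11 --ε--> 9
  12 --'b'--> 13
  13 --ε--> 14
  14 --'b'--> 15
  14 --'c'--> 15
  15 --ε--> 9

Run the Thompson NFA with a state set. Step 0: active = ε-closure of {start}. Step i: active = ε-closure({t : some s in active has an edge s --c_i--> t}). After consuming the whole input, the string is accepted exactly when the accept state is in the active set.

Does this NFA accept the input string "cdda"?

Answer: REJECT

Steps:
start: ε-closure({0}) = {0,2,3,4,6,8,10,12}
'c' @ 1: {1,3,4,5,6,7}  [accepting]
'd' @ 2: {1,7}  [accepting]
'd' @ 3: {}  — state set empty
rest 'a' ignored (set empty)
final: {}; accept 1 not in set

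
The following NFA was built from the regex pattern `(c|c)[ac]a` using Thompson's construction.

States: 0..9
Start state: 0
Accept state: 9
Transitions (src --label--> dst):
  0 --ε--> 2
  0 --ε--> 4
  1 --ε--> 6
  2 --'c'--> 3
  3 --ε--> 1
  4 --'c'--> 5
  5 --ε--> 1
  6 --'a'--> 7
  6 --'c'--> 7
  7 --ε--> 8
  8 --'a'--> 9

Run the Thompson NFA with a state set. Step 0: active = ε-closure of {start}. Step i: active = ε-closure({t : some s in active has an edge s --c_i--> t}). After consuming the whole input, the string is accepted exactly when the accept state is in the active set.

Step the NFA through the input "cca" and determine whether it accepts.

Answer: ACCEPT

Derivation:
initial (ε-close {0}): {0,2,4}
'c' @ 1: {1,3,5,6}
'c' @ 2: {7,8}
'a' @ 3: {9}  ✓accept
final: {9}; accept 9 in set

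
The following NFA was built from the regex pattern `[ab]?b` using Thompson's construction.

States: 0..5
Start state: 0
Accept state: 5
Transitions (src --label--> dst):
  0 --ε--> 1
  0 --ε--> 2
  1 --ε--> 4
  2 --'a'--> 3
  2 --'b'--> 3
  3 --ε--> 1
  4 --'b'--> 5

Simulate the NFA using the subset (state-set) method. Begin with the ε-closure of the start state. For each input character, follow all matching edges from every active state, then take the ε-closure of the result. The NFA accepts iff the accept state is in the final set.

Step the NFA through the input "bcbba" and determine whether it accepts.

Answer: REJECT

Steps:
start: ε-closure({0}) = {0,1,2,4}
'b' @ 1: {1,3,4,5}  ✓accept
'c' @ 2: {}  — dead — no transitions
rest 'bba' ignored (set empty)
end set {} — state 5 not in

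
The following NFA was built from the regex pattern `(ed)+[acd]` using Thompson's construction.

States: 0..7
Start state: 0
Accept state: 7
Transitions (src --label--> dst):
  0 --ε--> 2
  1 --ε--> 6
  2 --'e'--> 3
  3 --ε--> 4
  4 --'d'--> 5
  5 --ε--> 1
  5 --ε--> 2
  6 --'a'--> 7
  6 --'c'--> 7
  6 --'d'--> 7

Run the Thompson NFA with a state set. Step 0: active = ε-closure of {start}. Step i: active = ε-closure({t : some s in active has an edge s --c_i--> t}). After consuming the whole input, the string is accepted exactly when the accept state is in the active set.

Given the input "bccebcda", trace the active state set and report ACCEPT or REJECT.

start: ε-closure({0}) = {0,2}
'b' @ 1: {}  — dead — no transitions
rest 'ccebcda' ignored (set empty)
end set {} — state 7 not in

Answer: REJECT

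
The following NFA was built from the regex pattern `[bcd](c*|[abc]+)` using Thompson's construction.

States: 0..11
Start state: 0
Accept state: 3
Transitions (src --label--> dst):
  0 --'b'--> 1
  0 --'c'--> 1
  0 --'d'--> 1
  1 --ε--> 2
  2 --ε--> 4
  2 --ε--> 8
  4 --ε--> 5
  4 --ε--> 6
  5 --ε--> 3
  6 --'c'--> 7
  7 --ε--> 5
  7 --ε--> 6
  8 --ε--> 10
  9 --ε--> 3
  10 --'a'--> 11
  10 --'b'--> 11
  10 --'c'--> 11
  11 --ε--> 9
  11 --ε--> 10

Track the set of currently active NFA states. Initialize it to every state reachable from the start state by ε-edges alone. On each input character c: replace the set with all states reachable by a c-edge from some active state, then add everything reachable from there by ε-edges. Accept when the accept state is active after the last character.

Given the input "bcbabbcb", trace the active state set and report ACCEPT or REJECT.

Answer: ACCEPT

Derivation:
S₀ = ε-closure({0}) = {0}
'b' @ 1: {1,2,3,4,5,6,8,10}  [accepting]
'c' @ 2: {3,5,6,7,9,10,11}  [accepting]
'b' @ 3: {3,9,10,11}  [accepting]
'a' @ 4: {3,9,10,11}  [accepting]
'b' @ 5: {3,9,10,11}  [accepting]
'b' @ 6: {3,9,10,11}  [accepting]
'c' @ 7: {3,9,10,11}  [accepting]
'b' @ 8: {3,9,10,11}  [accepting]
end set {3,9,10,11} — state 3 in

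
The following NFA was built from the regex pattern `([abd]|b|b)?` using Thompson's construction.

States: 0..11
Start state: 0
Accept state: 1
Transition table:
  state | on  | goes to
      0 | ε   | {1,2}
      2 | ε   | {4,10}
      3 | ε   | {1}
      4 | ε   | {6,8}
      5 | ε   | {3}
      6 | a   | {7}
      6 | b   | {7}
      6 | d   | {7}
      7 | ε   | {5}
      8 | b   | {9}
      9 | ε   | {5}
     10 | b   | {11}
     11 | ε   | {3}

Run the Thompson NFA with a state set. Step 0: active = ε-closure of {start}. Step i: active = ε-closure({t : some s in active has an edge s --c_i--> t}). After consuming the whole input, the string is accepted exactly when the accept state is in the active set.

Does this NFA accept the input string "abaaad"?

start: ε-closure({0}) = {0,1,2,4,6,8,10}
'a' @ 1: {1,3,5,7}  ✓accept
'b' @ 2: {}  — state set empty
rest 'aaad' ignored (set empty)
final: {}; accept 1 not in set

Answer: REJECT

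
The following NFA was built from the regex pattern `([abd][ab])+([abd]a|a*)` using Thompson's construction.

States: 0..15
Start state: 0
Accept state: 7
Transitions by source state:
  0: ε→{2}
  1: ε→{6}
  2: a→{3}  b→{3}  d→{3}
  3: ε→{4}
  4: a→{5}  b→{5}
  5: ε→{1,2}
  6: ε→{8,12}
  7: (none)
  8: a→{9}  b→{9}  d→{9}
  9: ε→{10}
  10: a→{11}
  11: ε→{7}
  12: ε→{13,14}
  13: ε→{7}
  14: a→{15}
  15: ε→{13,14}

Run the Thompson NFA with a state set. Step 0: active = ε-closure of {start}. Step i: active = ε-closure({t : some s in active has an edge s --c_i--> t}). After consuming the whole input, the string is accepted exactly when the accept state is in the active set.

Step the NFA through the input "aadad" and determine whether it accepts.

Answer: REJECT

Steps:
S₀ = ε-closure({0}) = {0,2}
'a' @ 1: {3,4}
'a' @ 2: {1,2,5,6,7,8,12,13,14}  [accepting]
'd' @ 3: {3,4,9,10}
'a' @ 4: {1,2,5,6,7,8,11,12,13,14}  [accepting]
'd' @ 5: {3,4,9,10}
final: {3,4,9,10}; accept 7 not in set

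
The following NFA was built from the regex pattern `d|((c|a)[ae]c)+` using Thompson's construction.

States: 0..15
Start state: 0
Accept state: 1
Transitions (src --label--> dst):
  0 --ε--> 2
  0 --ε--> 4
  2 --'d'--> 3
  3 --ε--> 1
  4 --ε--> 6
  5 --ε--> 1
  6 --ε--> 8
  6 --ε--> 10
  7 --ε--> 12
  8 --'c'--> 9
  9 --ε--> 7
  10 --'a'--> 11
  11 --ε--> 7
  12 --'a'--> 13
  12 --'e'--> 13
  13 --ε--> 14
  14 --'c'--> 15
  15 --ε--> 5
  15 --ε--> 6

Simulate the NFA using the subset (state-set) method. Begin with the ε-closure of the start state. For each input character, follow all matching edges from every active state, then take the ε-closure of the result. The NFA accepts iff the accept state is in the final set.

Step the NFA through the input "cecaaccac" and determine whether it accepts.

Answer: ACCEPT

Derivation:
S₀ = ε-closure({0}) = {0,2,4,6,8,10}
'c' @ 1: {7,9,12}
'e' @ 2: {13,14}
'c' @ 3: {1,5,6,8,10,15}  ✓accept
'a' @ 4: {7,11,12}
'a' @ 5: {13,14}
'c' @ 6: {1,5,6,8,10,15}  ✓accept
'c' @ 7: {7,9,12}
'a' @ 8: {13,14}
'c' @ 9: {1,5,6,8,10,15}  ✓accept
after full input: {1,5,6,8,10,15}  (accept=1 in)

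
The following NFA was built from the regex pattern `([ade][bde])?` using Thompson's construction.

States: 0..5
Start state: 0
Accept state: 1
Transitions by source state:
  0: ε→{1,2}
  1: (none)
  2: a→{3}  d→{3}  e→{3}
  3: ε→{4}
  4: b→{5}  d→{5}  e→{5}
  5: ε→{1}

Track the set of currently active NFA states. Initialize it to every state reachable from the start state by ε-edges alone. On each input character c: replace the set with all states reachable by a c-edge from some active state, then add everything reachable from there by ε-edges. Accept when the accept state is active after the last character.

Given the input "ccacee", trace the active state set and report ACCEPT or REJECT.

S₀ = ε-closure({0}) = {0,1,2}
'c' @ 1: {}  — dead — no transitions
rest 'cacee' ignored (set empty)
final: {}; accept 1 not in set

Answer: REJECT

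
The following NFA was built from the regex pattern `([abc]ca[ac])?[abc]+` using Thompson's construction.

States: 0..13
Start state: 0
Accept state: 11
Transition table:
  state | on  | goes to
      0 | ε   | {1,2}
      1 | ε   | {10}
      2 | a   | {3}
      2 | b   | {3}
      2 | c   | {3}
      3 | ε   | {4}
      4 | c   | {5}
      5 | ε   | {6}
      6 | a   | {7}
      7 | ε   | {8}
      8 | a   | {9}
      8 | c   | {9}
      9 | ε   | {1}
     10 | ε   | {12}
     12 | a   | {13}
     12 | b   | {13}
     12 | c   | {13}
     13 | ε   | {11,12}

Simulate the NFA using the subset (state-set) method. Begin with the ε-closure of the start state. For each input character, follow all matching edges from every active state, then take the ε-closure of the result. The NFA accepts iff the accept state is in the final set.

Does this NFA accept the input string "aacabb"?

Answer: ACCEPT

Derivation:
start: ε-closure({0}) = {0,1,2,10,12}
'a' @ 1: {3,4,11,12,13}  [accepting]
'a' @ 2: {11,12,13}  [accepting]
'c' @ 3: {11,12,13}  [accepting]
'a' @ 4: {11,12,13}  [accepting]
'b' @ 5: {11,12,13}  [accepting]
'b' @ 6: {11,12,13}  [accepting]
final: {11,12,13}; accept 11 in set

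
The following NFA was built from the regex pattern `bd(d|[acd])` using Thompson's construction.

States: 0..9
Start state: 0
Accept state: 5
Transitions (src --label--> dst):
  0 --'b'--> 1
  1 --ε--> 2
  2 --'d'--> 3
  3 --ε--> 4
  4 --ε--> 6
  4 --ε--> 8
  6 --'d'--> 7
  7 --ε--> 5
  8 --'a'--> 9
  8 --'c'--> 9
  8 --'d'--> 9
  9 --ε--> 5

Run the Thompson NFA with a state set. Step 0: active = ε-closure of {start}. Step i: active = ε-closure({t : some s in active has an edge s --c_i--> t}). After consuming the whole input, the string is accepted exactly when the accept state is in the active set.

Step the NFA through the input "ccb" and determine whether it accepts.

Answer: REJECT

Trace:
start: ε-closure({0}) = {0}
'c' @ 1: {}  — no active states
rest 'cb' ignored (set empty)
end set {} — state 5 not in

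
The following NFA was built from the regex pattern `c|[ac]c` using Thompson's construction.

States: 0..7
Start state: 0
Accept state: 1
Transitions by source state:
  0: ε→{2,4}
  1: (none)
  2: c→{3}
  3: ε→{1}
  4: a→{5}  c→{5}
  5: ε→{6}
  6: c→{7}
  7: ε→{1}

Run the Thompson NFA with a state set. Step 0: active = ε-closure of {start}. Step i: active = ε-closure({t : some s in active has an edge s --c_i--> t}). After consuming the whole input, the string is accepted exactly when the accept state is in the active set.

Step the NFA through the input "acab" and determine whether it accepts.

start: ε-closure({0}) = {0,2,4}
'a' @ 1: {5,6}
'c' @ 2: {1,7}  ✓accept
'a' @ 3: {}  — no active states
rest 'b' ignored (set empty)
end set {} — state 1 not in

Answer: REJECT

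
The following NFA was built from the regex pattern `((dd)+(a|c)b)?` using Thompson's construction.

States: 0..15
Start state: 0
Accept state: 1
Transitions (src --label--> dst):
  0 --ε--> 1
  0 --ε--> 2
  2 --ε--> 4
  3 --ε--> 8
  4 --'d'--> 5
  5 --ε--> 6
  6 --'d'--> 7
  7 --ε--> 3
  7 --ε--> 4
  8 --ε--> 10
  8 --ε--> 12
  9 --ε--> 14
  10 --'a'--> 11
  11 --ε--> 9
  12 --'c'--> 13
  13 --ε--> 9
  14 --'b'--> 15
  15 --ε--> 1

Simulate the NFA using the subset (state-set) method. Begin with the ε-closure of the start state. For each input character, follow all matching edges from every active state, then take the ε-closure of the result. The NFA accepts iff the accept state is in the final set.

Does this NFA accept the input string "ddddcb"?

S₀ = ε-closure({0}) = {0,1,2,4}
'd' @ 1: {5,6}
'd' @ 2: {3,4,7,8,10,12}
'd' @ 3: {5,6}
'd' @ 4: {3,4,7,8,10,12}
'c' @ 5: {9,13,14}
'b' @ 6: {1,15}  ✓accept
after full input: {1,15}  (accept=1 in)

Answer: ACCEPT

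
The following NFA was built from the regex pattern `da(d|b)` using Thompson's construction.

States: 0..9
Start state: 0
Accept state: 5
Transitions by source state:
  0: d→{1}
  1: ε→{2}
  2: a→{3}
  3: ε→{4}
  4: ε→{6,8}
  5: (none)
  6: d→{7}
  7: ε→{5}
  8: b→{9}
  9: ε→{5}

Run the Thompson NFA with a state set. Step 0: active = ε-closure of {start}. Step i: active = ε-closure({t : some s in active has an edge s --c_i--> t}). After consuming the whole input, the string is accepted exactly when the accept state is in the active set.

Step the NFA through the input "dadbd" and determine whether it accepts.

initial (ε-close {0}): {0}
'd' @ 1: {1,2}
'a' @ 2: {3,4,6,8}
'd' @ 3: {5,7}  (accept∈set)
'b' @ 4: {}  — state set empty
rest 'd' ignored (set empty)
final: {}; accept 5 not in set

Answer: REJECT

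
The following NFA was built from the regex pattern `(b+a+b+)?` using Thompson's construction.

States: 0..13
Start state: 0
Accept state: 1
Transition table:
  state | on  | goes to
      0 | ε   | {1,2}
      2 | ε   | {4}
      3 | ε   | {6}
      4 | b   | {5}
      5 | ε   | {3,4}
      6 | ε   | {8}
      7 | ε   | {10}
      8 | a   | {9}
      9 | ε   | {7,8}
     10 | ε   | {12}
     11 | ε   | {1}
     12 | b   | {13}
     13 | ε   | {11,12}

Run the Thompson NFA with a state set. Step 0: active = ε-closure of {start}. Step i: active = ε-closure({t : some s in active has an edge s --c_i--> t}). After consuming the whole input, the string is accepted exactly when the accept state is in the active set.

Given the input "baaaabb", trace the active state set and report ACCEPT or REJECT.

start: ε-closure({0}) = {0,1,2,4}
'b' @ 1: {3,4,5,6,8}
'a' @ 2: {7,8,9,10,12}
'a' @ 3: {7,8,9,10,12}
'a' @ 4: {7,8,9,10,12}
'a' @ 5: {7,8,9,10,12}
'b' @ 6: {1,11,12,13}  ✓accept
'b' @ 7: {1,11,12,13}  ✓accept
end set {1,11,12,13} — state 1 in

Answer: ACCEPT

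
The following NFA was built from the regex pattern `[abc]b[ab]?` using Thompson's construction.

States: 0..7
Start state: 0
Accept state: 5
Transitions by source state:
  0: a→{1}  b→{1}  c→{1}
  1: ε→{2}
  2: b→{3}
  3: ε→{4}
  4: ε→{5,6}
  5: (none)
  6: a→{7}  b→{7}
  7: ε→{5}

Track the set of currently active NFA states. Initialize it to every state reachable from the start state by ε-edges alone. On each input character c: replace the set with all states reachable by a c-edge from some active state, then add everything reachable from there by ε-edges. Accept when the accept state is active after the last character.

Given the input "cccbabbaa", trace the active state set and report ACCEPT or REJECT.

S₀ = ε-closure({0}) = {0}
'c' @ 1: {1,2}
'c' @ 2: {}  — dead — no transitions
rest 'cbabbaa' ignored (set empty)
end set {} — state 5 not in

Answer: REJECT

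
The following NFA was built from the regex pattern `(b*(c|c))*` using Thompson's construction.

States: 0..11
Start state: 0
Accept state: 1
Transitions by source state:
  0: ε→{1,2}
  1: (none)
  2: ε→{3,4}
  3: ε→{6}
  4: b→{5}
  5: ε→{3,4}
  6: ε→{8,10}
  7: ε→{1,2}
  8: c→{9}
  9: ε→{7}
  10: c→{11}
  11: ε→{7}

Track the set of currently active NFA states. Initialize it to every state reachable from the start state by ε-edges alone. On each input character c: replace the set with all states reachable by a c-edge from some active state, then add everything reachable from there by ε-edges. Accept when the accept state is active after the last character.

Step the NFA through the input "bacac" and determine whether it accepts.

Answer: REJECT

Trace:
start: ε-closure({0}) = {0,1,2,3,4,6,8,10}
'b' @ 1: {3,4,5,6,8,10}
'a' @ 2: {}  — no active states
rest 'cac' ignored (set empty)
end set {} — state 1 not in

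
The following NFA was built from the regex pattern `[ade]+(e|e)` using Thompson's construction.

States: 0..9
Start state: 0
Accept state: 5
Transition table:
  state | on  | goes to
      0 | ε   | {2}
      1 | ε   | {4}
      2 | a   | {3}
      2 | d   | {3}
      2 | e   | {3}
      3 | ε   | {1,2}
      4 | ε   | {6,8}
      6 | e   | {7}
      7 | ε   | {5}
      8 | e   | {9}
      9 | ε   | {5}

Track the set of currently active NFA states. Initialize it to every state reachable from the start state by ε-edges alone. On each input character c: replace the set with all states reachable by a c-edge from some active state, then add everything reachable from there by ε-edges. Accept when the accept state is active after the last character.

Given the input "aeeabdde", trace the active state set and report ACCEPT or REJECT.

Answer: REJECT

Trace:
S₀ = ε-closure({0}) = {0,2}
'a' @ 1: {1,2,3,4,6,8}
'e' @ 2: {1,2,3,4,5,6,7,8,9}  [accepting]
'e' @ 3: {1,2,3,4,5,6,7,8,9}  [accepting]
'a' @ 4: {1,2,3,4,6,8}
'b' @ 5: {}  — no active states
rest 'dde' ignored (set empty)
end set {} — state 5 not in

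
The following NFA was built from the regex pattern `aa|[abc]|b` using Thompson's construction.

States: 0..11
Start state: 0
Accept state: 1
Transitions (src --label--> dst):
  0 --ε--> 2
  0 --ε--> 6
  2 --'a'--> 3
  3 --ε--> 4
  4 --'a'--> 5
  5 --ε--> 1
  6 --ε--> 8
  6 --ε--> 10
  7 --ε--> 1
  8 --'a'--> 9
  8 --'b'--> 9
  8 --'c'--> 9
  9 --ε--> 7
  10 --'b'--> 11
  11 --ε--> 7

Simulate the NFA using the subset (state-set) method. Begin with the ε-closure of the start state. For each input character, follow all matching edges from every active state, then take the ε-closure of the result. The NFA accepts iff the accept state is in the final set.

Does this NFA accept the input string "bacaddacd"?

Answer: REJECT

Derivation:
initial (ε-close {0}): {0,2,6,8,10}
'b' @ 1: {1,7,9,11}  [accepting]
'a' @ 2: {}  — state set empty
rest 'caddacd' ignored (set empty)
after full input: {}  (accept=1 not in)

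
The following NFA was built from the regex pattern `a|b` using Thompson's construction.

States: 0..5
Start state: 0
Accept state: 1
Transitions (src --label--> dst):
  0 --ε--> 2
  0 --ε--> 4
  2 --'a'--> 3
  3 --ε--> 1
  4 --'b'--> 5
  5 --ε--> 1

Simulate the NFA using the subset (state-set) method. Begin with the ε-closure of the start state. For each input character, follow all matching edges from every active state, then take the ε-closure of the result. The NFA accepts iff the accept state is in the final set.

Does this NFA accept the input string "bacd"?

Answer: REJECT

Derivation:
start: ε-closure({0}) = {0,2,4}
'b' @ 1: {1,5}  (accept∈set)
'a' @ 2: {}  — state set empty
rest 'cd' ignored (set empty)
after full input: {}  (accept=1 not in)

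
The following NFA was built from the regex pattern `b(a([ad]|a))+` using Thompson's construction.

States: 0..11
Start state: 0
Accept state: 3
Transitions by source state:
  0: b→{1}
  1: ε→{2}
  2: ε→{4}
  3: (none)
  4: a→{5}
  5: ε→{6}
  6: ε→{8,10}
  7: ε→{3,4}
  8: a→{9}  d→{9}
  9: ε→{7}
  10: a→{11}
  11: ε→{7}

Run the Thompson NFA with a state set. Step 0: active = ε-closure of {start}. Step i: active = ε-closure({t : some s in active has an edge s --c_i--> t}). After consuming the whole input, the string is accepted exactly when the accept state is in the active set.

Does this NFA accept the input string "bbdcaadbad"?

Answer: REJECT

Derivation:
S₀ = ε-closure({0}) = {0}
'b' @ 1: {1,2,4}
'b' @ 2: {}  — state set empty
rest 'dcaadbad' ignored (set empty)
final: {}; accept 3 not in set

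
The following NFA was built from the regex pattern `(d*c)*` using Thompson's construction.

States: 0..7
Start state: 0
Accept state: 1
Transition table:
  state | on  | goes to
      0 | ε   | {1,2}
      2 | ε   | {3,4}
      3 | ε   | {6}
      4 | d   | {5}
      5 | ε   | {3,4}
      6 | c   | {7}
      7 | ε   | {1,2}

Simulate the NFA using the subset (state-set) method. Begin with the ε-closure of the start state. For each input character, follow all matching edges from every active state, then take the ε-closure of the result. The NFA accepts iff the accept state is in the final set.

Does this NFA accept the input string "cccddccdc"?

Answer: ACCEPT

Derivation:
start: ε-closure({0}) = {0,1,2,3,4,6}
'c' @ 1: {1,2,3,4,6,7}  ✓accept
'c' @ 2: {1,2,3,4,6,7}  ✓accept
'c' @ 3: {1,2,3,4,6,7}  ✓accept
'd' @ 4: {3,4,5,6}
'd' @ 5: {3,4,5,6}
'c' @ 6: {1,2,3,4,6,7}  ✓accept
'c' @ 7: {1,2,3,4,6,7}  ✓accept
'd' @ 8: {3,4,5,6}
'c' @ 9: {1,2,3,4,6,7}  ✓accept
end set {1,2,3,4,6,7} — state 1 in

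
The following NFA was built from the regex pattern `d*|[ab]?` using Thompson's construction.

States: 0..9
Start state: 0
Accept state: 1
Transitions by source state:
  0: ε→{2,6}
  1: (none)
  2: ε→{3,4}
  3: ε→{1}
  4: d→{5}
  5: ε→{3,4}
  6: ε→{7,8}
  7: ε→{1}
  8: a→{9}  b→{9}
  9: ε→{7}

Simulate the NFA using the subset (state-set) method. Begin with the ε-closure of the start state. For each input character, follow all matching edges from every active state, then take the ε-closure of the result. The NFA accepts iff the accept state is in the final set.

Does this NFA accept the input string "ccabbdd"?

Answer: REJECT

Steps:
S₀ = ε-closure({0}) = {0,1,2,3,4,6,7,8}
'c' @ 1: {}  — no active states
rest 'cabbdd' ignored (set empty)
final: {}; accept 1 not in set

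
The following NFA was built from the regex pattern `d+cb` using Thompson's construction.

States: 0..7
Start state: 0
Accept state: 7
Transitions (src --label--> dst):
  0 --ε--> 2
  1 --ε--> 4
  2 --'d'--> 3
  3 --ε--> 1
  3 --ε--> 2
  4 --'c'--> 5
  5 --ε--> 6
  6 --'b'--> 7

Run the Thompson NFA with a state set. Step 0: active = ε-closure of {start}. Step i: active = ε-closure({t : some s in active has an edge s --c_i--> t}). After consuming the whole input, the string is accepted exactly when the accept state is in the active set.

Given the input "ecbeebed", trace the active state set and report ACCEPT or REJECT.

Answer: REJECT

Trace:
S₀ = ε-closure({0}) = {0,2}
'e' @ 1: {}  — state set empty
rest 'cbeebed' ignored (set empty)
after full input: {}  (accept=7 not in)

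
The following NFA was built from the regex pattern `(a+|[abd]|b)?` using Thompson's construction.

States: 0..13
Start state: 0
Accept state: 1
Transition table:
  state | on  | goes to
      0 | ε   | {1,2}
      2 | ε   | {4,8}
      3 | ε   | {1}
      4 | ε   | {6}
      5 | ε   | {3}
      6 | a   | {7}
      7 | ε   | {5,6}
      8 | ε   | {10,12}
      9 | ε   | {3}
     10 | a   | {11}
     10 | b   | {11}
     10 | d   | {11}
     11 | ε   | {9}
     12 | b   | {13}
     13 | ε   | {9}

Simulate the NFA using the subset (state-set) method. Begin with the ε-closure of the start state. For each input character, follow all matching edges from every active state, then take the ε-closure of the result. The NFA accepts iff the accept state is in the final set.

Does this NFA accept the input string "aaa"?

Answer: ACCEPT

Steps:
initial (ε-close {0}): {0,1,2,4,6,8,10,12}
'a' @ 1: {1,3,5,6,7,9,11}  (accept∈set)
'a' @ 2: {1,3,5,6,7}  (accept∈set)
'a' @ 3: {1,3,5,6,7}  (accept∈set)
final: {1,3,5,6,7}; accept 1 in set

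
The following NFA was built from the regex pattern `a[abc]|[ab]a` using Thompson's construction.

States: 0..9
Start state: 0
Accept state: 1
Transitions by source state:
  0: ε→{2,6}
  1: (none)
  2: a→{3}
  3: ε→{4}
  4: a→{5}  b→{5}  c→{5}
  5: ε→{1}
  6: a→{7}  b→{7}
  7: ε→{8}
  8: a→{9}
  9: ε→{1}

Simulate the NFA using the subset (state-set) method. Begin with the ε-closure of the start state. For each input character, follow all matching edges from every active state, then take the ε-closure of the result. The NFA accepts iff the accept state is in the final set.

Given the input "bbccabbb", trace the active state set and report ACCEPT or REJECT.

Answer: REJECT

Trace:
start: ε-closure({0}) = {0,2,6}
'b' @ 1: {7,8}
'b' @ 2: {}  — state set empty
rest 'ccabbb' ignored (set empty)
after full input: {}  (accept=1 not in)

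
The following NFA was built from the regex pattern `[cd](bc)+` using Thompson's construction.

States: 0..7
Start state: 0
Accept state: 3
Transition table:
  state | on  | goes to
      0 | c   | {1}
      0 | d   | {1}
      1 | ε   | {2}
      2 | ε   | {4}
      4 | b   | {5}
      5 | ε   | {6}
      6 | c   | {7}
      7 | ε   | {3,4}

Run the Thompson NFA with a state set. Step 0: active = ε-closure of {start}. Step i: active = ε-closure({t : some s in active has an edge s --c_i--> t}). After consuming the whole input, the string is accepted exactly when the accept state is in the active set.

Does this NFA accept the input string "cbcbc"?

start: ε-closure({0}) = {0}
'c' @ 1: {1,2,4}
'b' @ 2: {5,6}
'c' @ 3: {3,4,7}  (accept∈set)
'b' @ 4: {5,6}
'c' @ 5: {3,4,7}  (accept∈set)
final: {3,4,7}; accept 3 in set

Answer: ACCEPT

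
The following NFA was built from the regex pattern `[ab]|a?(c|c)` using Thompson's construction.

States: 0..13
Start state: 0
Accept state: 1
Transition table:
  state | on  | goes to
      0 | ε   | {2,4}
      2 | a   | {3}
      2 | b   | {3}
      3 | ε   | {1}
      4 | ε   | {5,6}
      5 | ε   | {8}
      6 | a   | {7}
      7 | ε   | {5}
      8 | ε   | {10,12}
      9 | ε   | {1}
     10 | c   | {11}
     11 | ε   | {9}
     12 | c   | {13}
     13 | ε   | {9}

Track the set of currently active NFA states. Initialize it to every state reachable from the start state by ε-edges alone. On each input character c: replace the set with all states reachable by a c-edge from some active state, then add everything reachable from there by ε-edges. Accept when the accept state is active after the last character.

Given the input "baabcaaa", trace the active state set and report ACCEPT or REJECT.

S₀ = ε-closure({0}) = {0,2,4,5,6,8,10,12}
'b' @ 1: {1,3}  [accepting]
'a' @ 2: {}  — state set empty
rest 'abcaaa' ignored (set empty)
after full input: {}  (accept=1 not in)

Answer: REJECT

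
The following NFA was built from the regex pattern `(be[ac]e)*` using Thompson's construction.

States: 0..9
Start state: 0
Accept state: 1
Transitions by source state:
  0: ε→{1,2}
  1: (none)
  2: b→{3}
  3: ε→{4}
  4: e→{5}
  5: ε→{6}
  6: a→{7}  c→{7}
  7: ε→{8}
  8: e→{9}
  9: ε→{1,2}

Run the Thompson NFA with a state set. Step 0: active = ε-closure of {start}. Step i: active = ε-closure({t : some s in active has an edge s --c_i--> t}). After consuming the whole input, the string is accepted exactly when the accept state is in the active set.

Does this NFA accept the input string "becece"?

initial (ε-close {0}): {0,1,2}
'b' @ 1: {3,4}
'e' @ 2: {5,6}
'c' @ 3: {7,8}
'e' @ 4: {1,2,9}  (accept∈set)
'c' @ 5: {}  — state set empty
rest 'e' ignored (set empty)
final: {}; accept 1 not in set

Answer: REJECT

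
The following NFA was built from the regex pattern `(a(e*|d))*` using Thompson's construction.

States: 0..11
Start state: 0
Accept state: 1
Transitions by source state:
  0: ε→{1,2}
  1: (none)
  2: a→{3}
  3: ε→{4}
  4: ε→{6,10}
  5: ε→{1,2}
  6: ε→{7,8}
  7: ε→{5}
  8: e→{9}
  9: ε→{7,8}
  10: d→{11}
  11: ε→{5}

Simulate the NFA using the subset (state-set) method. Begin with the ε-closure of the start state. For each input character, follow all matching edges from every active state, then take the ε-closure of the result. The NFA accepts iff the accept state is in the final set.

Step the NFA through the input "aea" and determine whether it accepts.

initial (ε-close {0}): {0,1,2}
'a' @ 1: {1,2,3,4,5,6,7,8,10}  [accepting]
'e' @ 2: {1,2,5,7,8,9}  [accepting]
'a' @ 3: {1,2,3,4,5,6,7,8,10}  [accepting]
end set {1,2,3,4,5,6,7,8,10} — state 1 in

Answer: ACCEPT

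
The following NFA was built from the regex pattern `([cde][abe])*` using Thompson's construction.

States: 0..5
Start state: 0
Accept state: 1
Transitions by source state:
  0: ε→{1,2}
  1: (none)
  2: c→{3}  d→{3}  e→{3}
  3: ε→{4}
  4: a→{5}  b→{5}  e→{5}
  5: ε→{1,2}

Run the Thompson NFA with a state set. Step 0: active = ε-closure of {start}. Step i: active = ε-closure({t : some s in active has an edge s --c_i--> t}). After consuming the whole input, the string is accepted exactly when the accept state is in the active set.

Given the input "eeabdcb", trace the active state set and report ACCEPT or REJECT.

Answer: REJECT

Steps:
initial (ε-close {0}): {0,1,2}
'e' @ 1: {3,4}
'e' @ 2: {1,2,5}  ✓accept
'a' @ 3: {}  — dead — no transitions
rest 'bdcb' ignored (set empty)
end set {} — state 1 not in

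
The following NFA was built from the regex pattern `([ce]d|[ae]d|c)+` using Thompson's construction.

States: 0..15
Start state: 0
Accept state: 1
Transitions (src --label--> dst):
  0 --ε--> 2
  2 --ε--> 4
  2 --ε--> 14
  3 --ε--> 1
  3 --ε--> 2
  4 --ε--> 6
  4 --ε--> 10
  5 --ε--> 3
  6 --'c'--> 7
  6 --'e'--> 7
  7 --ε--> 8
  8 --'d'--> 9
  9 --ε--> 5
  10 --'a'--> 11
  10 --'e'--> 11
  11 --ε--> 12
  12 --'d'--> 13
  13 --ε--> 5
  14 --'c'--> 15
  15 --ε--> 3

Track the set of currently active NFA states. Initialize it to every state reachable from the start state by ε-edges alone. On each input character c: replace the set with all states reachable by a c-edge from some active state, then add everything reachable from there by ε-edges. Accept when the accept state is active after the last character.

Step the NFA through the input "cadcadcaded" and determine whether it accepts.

Answer: ACCEPT

Trace:
start: ε-closure({0}) = {0,2,4,6,10,14}
'c' @ 1: {1,2,3,4,6,7,8,10,14,15}  [accepting]
'a' @ 2: {11,12}
'd' @ 3: {1,2,3,4,5,6,10,13,14}  [accepting]
'c' @ 4: {1,2,3,4,6,7,8,10,14,15}  [accepting]
'a' @ 5: {11,12}
'd' @ 6: {1,2,3,4,5,6,10,13,14}  [accepting]
'c' @ 7: {1,2,3,4,6,7,8,10,14,15}  [accepting]
'a' @ 8: {11,12}
'd' @ 9: {1,2,3,4,5,6,10,13,14}  [accepting]
'e' @ 10: {7,8,11,12}
'd' @ 11: {1,2,3,4,5,6,9,10,13,14}  [accepting]
after full input: {1,2,3,4,5,6,9,10,13,14}  (accept=1 in)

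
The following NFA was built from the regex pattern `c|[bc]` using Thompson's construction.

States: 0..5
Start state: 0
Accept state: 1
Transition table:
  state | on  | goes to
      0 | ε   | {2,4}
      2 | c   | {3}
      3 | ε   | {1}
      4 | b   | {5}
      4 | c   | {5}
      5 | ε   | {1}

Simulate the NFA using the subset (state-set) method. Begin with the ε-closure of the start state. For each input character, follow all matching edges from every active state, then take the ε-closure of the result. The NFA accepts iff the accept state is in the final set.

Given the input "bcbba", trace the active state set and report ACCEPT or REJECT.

S₀ = ε-closure({0}) = {0,2,4}
'b' @ 1: {1,5}  (accept∈set)
'c' @ 2: {}  — no active states
rest 'bba' ignored (set empty)
final: {}; accept 1 not in set

Answer: REJECT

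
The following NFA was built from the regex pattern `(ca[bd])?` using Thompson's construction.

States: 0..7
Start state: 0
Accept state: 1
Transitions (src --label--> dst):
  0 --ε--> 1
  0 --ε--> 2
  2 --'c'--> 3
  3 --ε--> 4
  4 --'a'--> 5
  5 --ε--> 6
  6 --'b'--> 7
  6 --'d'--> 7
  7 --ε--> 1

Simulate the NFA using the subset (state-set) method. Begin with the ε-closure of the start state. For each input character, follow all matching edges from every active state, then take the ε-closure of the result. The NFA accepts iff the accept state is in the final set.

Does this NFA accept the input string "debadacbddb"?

initial (ε-close {0}): {0,1,2}
'd' @ 1: {}  — dead — no transitions
rest 'ebadacbddb' ignored (set empty)
after full input: {}  (accept=1 not in)

Answer: REJECT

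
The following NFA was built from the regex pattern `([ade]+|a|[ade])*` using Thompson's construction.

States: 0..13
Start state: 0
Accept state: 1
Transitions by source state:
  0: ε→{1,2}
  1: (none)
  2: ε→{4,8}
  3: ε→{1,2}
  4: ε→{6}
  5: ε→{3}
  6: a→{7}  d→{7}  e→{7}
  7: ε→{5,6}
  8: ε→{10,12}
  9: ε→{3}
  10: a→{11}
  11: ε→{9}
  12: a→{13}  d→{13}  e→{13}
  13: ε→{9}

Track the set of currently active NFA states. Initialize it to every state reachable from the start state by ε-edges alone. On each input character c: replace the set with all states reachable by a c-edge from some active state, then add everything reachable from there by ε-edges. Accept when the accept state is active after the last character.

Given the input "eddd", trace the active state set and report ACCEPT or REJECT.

Answer: ACCEPT

Derivation:
S₀ = ε-closure({0}) = {0,1,2,4,6,8,10,12}
'e' @ 1: {1,2,3,4,5,6,7,8,9,10,12,13}  [accepting]
'd' @ 2: {1,2,3,4,5,6,7,8,9,10,12,13}  [accepting]
'd' @ 3: {1,2,3,4,5,6,7,8,9,10,12,13}  [accepting]
'd' @ 4: {1,2,3,4,5,6,7,8,9,10,12,13}  [accepting]
after full input: {1,2,3,4,5,6,7,8,9,10,12,13}  (accept=1 in)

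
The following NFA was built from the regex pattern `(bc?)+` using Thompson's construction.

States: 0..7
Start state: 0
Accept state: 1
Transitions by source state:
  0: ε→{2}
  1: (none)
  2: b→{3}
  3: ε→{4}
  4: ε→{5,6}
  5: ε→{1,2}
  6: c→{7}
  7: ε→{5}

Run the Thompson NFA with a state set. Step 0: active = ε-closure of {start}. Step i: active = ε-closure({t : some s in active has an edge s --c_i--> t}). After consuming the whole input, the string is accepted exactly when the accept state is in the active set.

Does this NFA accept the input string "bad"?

Answer: REJECT

Steps:
initial (ε-close {0}): {0,2}
'b' @ 1: {1,2,3,4,5,6}  [accepting]
'a' @ 2: {}  — no active states
rest 'd' ignored (set empty)
after full input: {}  (accept=1 not in)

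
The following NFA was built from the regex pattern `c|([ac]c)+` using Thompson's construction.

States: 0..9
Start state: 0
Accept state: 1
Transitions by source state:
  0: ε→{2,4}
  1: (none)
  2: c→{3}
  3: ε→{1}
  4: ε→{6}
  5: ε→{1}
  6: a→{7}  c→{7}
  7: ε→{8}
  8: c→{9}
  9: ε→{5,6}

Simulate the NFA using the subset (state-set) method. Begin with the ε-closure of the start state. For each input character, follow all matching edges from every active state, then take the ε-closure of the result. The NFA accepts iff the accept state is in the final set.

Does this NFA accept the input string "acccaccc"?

start: ε-closure({0}) = {0,2,4,6}
'a' @ 1: {7,8}
'c' @ 2: {1,5,6,9}  (accept∈set)
'c' @ 3: {7,8}
'c' @ 4: {1,5,6,9}  (accept∈set)
'a' @ 5: {7,8}
'c' @ 6: {1,5,6,9}  (accept∈set)
'c' @ 7: {7,8}
'c' @ 8: {1,5,6,9}  (accept∈set)
final: {1,5,6,9}; accept 1 in set

Answer: ACCEPT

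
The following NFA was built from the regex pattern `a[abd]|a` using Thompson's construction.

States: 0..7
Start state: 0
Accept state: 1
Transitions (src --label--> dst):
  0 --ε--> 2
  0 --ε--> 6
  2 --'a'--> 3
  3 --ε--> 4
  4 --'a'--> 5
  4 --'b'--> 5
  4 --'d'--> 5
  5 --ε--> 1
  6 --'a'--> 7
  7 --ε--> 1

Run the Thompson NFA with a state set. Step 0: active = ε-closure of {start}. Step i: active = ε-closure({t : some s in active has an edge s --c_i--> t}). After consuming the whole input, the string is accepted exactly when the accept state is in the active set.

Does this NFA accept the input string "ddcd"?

S₀ = ε-closure({0}) = {0,2,6}
'd' @ 1: {}  — dead — no transitions
rest 'dcd' ignored (set empty)
end set {} — state 1 not in

Answer: REJECT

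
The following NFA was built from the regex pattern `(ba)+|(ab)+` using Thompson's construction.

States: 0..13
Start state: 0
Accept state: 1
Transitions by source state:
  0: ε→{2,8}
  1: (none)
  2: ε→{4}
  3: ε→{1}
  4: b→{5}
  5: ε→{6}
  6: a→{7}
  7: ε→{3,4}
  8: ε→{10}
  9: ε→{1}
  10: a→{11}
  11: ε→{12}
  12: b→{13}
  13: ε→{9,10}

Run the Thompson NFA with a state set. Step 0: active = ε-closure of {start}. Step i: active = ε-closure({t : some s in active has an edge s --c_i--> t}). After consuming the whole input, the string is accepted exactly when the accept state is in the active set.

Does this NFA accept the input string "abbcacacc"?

start: ε-closure({0}) = {0,2,4,8,10}
'a' @ 1: {11,12}
'b' @ 2: {1,9,10,13}  ✓accept
'b' @ 3: {}  — no active states
rest 'cacacc' ignored (set empty)
final: {}; accept 1 not in set

Answer: REJECT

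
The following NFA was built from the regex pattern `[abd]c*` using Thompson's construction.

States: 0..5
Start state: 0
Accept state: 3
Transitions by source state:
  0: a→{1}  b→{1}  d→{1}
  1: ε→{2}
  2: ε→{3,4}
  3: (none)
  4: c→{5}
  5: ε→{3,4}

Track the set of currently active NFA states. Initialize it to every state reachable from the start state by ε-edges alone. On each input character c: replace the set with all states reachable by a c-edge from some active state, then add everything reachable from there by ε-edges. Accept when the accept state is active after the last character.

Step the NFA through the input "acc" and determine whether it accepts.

Answer: ACCEPT

Steps:
start: ε-closure({0}) = {0}
'a' @ 1: {1,2,3,4}  (accept∈set)
'c' @ 2: {3,4,5}  (accept∈set)
'c' @ 3: {3,4,5}  (accept∈set)
end set {3,4,5} — state 3 in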